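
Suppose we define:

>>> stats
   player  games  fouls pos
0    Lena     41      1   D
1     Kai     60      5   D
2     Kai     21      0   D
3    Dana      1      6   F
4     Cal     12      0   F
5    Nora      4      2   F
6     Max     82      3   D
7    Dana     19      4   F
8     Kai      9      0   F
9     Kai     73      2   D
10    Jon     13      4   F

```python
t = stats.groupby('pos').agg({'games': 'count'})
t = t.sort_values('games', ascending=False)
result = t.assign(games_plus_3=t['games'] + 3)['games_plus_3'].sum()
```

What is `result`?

17

group by pos, count of games:
     games
pos       
D        5
F        6
sort by games descending:
     games
pos       
F        6
D        5
add column games_plus_3 = t['games'] + 3:
     games  games_plus_3
pos                     
F        6             9
D        5             8
Finally, sum of column 'games_plus_3' = 17.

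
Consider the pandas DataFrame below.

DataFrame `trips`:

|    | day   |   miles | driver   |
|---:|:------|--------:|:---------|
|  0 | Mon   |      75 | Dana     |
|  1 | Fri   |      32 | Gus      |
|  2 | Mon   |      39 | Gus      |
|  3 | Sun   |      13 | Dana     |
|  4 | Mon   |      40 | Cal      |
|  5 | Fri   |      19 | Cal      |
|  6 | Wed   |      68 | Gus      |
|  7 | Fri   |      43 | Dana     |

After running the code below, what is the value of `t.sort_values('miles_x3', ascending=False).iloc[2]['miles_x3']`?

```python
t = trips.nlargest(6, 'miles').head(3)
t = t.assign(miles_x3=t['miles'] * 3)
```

take 6 rows with largest miles:
   day  miles driver
0  Mon     75   Dana
6  Wed     68    Gus
7  Fri     43   Dana
4  Mon     40    Cal
2  Mon     39    Gus
1  Fri     32    Gus
take first 3 rows:
   day  miles driver
0  Mon     75   Dana
6  Wed     68    Gus
7  Fri     43   Dana
add column miles_x3 = t['miles'] * 3:
   day  miles driver  miles_x3
0  Mon     75   Dana       225
6  Wed     68    Gus       204
7  Fri     43   Dana       129
sort by miles_x3 descending:
   day  miles driver  miles_x3
0  Mon     75   Dana       225
6  Wed     68    Gus       204
7  Fri     43   Dana       129
Taking the value at position 2, column 'miles_x3' gives 129.

129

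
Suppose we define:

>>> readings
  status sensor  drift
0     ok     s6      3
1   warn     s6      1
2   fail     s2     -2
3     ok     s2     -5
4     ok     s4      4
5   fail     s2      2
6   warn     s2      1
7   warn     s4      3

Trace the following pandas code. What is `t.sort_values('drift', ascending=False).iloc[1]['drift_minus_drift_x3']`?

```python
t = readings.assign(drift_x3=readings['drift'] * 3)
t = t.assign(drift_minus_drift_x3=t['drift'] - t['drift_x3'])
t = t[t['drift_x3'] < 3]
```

add column drift_x3 = readings['drift'] * 3:
  status sensor  drift  drift_x3
0     ok     s6      3         9
1   warn     s6      1         3
2   fail     s2     -2        -6
3     ok     s2     -5       -15
4     ok     s4      4        12
5   fail     s2      2         6
6   warn     s2      1         3
7   warn     s4      3         9
add column drift_minus_drift_x3 = t['drift'] - t['drift_x3']:
  status sensor  drift  drift_x3  drift_minus_drift_x3
0     ok     s6      3         9                    -6
1   warn     s6      1         3                    -2
2   fail     s2     -2        -6                     4
3     ok     s2     -5       -15                    10
4     ok     s4      4        12                    -8
5   fail     s2      2         6                    -4
6   warn     s2      1         3                    -2
7   warn     s4      3         9                    -6
filter rows where drift_x3 < 3:
  status sensor  drift  drift_x3  drift_minus_drift_x3
2   fail     s2     -2        -6                     4
3     ok     s2     -5       -15                    10
sort by drift descending:
  status sensor  drift  drift_x3  drift_minus_drift_x3
2   fail     s2     -2        -6                     4
3     ok     s2     -5       -15                    10

10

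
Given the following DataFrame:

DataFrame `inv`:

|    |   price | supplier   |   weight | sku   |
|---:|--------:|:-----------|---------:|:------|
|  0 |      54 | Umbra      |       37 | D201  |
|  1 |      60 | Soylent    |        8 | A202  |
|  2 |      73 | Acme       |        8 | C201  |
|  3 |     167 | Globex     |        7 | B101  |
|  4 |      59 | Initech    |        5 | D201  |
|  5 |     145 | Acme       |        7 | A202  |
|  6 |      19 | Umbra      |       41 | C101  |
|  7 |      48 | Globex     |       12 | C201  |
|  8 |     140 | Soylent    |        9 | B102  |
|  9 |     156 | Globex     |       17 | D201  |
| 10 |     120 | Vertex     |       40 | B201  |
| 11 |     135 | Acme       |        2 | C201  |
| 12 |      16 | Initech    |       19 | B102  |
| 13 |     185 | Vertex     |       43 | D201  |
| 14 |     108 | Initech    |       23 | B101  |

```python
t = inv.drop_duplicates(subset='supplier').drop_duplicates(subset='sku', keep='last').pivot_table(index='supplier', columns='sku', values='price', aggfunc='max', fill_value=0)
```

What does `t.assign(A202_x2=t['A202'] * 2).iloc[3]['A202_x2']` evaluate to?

120

drop duplicate supplier (keep=first):
    price supplier  weight   sku
0      54    Umbra      37  D201
1      60  Soylent       8  A202
2      73     Acme       8  C201
3     167   Globex       7  B101
4      59  Initech       5  D201
10    120   Vertex      40  B201
drop duplicate sku (keep=last):
    price supplier  weight   sku
1      60  Soylent       8  A202
2      73     Acme       8  C201
3     167   Globex       7  B101
4      59  Initech       5  D201
10    120   Vertex      40  B201
pivot: rows=supplier, cols=sku, max(price):
sku       A202  B101  B201  C201  D201
supplier                              
Acme         0     0     0    73     0
Globex       0   167     0     0     0
Initech      0     0     0     0    59
Soylent     60     0     0     0     0
Vertex       0     0   120     0     0
add column A202_x2 = t['A202'] * 2:
sku       A202  B101  B201  C201  D201  A202_x2
supplier                                       
Acme         0     0     0    73     0        0
Globex       0   167     0     0     0        0
Initech      0     0     0     0    59        0
Soylent     60     0     0     0     0      120
Vertex       0     0   120     0     0        0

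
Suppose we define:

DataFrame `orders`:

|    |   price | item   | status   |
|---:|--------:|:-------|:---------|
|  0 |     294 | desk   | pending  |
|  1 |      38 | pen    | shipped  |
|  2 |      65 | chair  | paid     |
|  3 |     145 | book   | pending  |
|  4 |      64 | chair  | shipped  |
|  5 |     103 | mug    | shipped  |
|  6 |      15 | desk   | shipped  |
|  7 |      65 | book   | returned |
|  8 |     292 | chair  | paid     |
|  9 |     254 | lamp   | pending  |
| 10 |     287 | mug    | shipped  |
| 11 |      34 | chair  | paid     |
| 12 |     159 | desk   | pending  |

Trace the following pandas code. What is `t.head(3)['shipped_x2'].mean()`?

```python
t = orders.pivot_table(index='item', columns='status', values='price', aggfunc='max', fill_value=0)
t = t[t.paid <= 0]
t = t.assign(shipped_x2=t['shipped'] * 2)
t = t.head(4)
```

10.0

pivot: rows=item, cols=status, max(price):
status  paid  pending  returned  shipped
item                                    
book       0      145        65        0
chair    292        0         0       64
desk       0      294         0       15
lamp       0      254         0        0
mug        0        0         0      287
pen        0        0         0       38
filter rows where paid <= 0:
status  paid  pending  returned  shipped
item                                    
book       0      145        65        0
desk       0      294         0       15
lamp       0      254         0        0
mug        0        0         0      287
pen        0        0         0       38
add column shipped_x2 = t['shipped'] * 2:
status  paid  pending  returned  shipped  shipped_x2
item                                                
book       0      145        65        0           0
desk       0      294         0       15          30
lamp       0      254         0        0           0
mug        0        0         0      287         574
pen        0        0         0       38          76
take first 4 rows:
status  paid  pending  returned  shipped  shipped_x2
item                                                
book       0      145        65        0           0
desk       0      294         0       15          30
lamp       0      254         0        0           0
mug        0        0         0      287         574
take first 3 rows:
status  paid  pending  returned  shipped  shipped_x2
item                                                
book       0      145        65        0           0
desk       0      294         0       15          30
lamp       0      254         0        0           0
mean of column 'shipped_x2' → 10.0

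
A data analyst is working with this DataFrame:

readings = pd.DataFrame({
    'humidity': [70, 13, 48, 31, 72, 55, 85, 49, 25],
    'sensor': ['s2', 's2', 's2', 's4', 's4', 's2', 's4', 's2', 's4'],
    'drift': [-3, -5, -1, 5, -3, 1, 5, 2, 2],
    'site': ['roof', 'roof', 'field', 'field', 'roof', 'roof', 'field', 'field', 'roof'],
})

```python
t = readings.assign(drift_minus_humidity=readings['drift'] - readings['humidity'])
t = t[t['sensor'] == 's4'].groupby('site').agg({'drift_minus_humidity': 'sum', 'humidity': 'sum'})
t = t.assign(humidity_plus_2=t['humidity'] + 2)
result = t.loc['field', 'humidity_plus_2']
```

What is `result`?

118

add column drift_minus_humidity = readings['drift'] - readings['humidity']:
   humidity sensor  drift   site  drift_minus_humidity
0        70     s2     -3   roof                   -73
1        13     s2     -5   roof                   -18
2        48     s2     -1  field                   -49
3        31     s4      5  field                   -26
4        72     s4     -3   roof                   -75
5        55     s2      1   roof                   -54
6        85     s4      5  field                   -80
7        49     s2      2  field                   -47
8        25     s4      2   roof                   -23
filter rows where sensor == 's4':
   humidity sensor  drift   site  drift_minus_humidity
3        31     s4      5  field                   -26
4        72     s4     -3   roof                   -75
6        85     s4      5  field                   -80
8        25     s4      2   roof                   -23
group by site: sum(drift_minus_humidity), sum(humidity):
       drift_minus_humidity  humidity
site                                 
field                  -106       116
roof                    -98        97
add column humidity_plus_2 = t['humidity'] + 2:
       drift_minus_humidity  humidity  humidity_plus_2
site                                                  
field                  -106       116              118
roof                    -98        97               99
value at row 'field', column 'humidity_plus_2' → 118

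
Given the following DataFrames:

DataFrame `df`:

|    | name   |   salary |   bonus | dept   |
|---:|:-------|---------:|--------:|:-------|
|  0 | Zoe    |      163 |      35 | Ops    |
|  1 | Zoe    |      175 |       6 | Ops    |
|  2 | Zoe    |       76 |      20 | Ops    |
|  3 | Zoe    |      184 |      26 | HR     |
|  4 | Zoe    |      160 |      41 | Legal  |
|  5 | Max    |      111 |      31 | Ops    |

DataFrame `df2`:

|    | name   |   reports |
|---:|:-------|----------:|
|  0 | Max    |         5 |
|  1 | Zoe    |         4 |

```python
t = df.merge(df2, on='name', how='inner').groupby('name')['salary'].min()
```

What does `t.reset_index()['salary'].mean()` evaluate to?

merge on 'name' (how='inner') → 6 rows:
  name  salary  bonus   dept  reports
0  Zoe     163     35    Ops        4
1  Zoe     175      6    Ops        4
2  Zoe      76     20    Ops        4
3  Zoe     184     26     HR        4
4  Zoe     160     41  Legal        4
5  Max     111     31    Ops        5
group by name, min of salary:
name
Max    111
Zoe     76
Name: salary, dtype: int64
reset_index():
  name  salary
0  Max     111
1  Zoe      76

93.5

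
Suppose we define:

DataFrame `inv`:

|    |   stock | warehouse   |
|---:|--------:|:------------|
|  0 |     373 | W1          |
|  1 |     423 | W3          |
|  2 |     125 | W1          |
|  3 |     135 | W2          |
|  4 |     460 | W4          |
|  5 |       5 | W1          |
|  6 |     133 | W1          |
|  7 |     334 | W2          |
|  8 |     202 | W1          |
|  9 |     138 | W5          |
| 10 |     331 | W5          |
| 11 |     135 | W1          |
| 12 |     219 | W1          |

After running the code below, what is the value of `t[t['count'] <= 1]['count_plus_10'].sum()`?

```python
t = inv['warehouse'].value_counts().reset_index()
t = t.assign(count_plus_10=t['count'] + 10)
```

value_counts of warehouse:
warehouse
W1    7
W2    2
W5    2
W3    1
W4    1
Name: count, dtype: int64
reset_index():
  warehouse  count
0        W1      7
1        W2      2
2        W5      2
3        W3      1
4        W4      1
add column count_plus_10 = t['count'] + 10:
  warehouse  count  count_plus_10
0        W1      7             17
1        W2      2             12
2        W5      2             12
3        W3      1             11
4        W4      1             11
filter rows where count <= 1:
  warehouse  count  count_plus_10
3        W3      1             11
4        W4      1             11

22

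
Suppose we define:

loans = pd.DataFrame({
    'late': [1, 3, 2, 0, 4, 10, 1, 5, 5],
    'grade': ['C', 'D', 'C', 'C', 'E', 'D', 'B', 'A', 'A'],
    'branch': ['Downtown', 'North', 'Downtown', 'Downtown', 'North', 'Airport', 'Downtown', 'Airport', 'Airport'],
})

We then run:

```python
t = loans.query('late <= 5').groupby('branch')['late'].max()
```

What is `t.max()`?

filter rows where late <= 5:
   late grade    branch
0     1     C  Downtown
1     3     D     North
2     2     C  Downtown
3     0     C  Downtown
4     4     E     North
6     1     B  Downtown
7     5     A   Airport
8     5     A   Airport
group by branch, max of late:
branch
Airport     5
Downtown    2
North       4
Name: late, dtype: int64
max of the resulting series → 5

5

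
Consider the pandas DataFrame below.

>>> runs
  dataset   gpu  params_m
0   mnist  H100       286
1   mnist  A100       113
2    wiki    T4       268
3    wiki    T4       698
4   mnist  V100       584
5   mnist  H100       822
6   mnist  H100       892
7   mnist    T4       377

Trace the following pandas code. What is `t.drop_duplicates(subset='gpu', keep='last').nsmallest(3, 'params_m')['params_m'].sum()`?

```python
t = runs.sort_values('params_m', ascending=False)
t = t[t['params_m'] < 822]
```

667

sort by params_m descending:
  dataset   gpu  params_m
6   mnist  H100       892
5   mnist  H100       822
3    wiki    T4       698
4   mnist  V100       584
7   mnist    T4       377
0   mnist  H100       286
2    wiki    T4       268
1   mnist  A100       113
filter rows where params_m < 822:
  dataset   gpu  params_m
3    wiki    T4       698
4   mnist  V100       584
7   mnist    T4       377
0   mnist  H100       286
2    wiki    T4       268
1   mnist  A100       113
drop duplicate gpu (keep=last):
  dataset   gpu  params_m
4   mnist  V100       584
0   mnist  H100       286
2    wiki    T4       268
1   mnist  A100       113
take 3 rows with smallest params_m:
  dataset   gpu  params_m
1   mnist  A100       113
2    wiki    T4       268
0   mnist  H100       286
sum of column 'params_m' → 667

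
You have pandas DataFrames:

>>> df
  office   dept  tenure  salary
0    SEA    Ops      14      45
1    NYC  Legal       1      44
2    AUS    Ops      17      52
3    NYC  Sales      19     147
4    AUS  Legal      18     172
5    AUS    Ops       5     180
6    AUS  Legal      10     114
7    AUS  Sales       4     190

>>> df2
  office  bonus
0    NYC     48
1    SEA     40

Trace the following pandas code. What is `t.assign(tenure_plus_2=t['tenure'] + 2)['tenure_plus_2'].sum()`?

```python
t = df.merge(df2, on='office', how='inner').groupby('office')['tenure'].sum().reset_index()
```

38

merge on 'office' (how='inner') → 3 rows:
  office   dept  tenure  salary  bonus
0    SEA    Ops      14      45     40
1    NYC  Legal       1      44     48
2    NYC  Sales      19     147     48
group by office, sum of tenure:
office
NYC    20
SEA    14
Name: tenure, dtype: int64
reset_index():
  office  tenure
0    NYC      20
1    SEA      14
add column tenure_plus_2 = t['tenure'] + 2:
  office  tenure  tenure_plus_2
0    NYC      20             22
1    SEA      14             16
Reading off the sum of column 'tenure_plus_2', we get 38.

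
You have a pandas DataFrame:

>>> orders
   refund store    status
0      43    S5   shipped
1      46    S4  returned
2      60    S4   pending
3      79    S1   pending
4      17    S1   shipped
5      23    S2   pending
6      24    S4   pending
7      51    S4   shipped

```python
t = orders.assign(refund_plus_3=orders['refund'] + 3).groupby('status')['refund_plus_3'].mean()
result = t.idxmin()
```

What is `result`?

shipped

add column refund_plus_3 = orders['refund'] + 3:
   refund store    status  refund_plus_3
0      43    S5   shipped             46
1      46    S4  returned             49
2      60    S4   pending             63
3      79    S1   pending             82
4      17    S1   shipped             20
5      23    S2   pending             26
6      24    S4   pending             27
7      51    S4   shipped             54
group by status, mean of refund_plus_3:
status
pending     49.5
returned    49.0
shipped     40.0
Name: refund_plus_3, dtype: float64
Then the label with the smallest value: shipped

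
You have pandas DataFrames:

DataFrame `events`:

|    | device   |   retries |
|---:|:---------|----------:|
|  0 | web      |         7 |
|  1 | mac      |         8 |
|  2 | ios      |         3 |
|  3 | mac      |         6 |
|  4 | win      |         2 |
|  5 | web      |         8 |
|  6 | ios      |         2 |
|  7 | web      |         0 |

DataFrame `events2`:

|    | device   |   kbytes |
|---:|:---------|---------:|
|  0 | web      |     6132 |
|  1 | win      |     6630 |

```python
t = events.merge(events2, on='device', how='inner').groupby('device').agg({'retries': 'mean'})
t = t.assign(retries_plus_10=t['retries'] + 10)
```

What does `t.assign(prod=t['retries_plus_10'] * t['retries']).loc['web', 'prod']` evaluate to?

merge on 'device' (how='inner') → 4 rows:
  device  retries  kbytes
0    web        7    6132
1    win        2    6630
2    web        8    6132
3    web        0    6132
group by device, mean of retries:
        retries
device         
web         5.0
win         2.0
add column retries_plus_10 = t['retries'] + 10:
        retries  retries_plus_10
device                          
web         5.0             15.0
win         2.0             12.0
add column prod = t['retries_plus_10'] * t['retries']:
        retries  retries_plus_10  prod
device                                
web         5.0             15.0  75.0
win         2.0             12.0  24.0
Reading off the value at row 'web', column 'prod', we get 75.0.

75.0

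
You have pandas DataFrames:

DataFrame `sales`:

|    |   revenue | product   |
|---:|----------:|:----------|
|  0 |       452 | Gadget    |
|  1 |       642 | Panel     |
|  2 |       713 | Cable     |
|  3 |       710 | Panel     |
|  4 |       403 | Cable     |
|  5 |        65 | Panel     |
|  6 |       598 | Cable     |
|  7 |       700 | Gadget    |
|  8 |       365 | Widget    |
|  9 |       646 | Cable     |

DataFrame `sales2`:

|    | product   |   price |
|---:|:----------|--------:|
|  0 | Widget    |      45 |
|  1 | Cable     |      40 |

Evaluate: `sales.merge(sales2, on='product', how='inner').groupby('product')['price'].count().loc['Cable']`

4

merge on 'product' (how='inner') → 5 rows:
   revenue product  price
0      713   Cable     40
1      403   Cable     40
2      598   Cable     40
3      365  Widget     45
4      646   Cable     40
group by product, count of price:
product
Cable     4
Widget    1
Name: price, dtype: int64
Reading off the value at index 'Cable', we get 4.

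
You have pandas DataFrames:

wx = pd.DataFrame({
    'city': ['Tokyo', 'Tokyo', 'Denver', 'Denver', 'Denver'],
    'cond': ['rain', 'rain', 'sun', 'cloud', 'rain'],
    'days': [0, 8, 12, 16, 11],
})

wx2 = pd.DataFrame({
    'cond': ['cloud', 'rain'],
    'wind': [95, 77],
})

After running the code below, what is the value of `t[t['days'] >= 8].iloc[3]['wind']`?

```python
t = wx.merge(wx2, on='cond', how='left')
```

77.0

merge on 'cond' (how='left') → 5 rows:
     city   cond  days  wind
0   Tokyo   rain     0  77.0
1   Tokyo   rain     8  77.0
2  Denver    sun    12   NaN
3  Denver  cloud    16  95.0
4  Denver   rain    11  77.0
filter rows where days >= 8:
     city   cond  days  wind
1   Tokyo   rain     8  77.0
2  Denver    sun    12   NaN
3  Denver  cloud    16  95.0
4  Denver   rain    11  77.0
Reading off the value at position 3, column 'wind', we get 77.0.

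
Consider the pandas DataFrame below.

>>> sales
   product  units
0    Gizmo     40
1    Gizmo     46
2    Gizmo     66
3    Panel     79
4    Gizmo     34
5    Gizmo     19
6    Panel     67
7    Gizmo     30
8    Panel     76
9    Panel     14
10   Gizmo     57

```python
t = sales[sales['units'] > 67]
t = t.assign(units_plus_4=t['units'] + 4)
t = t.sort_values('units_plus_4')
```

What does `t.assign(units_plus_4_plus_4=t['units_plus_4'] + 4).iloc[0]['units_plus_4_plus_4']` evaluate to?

84

filter rows where units > 67:
  product  units
3   Panel     79
8   Panel     76
add column units_plus_4 = t['units'] + 4:
  product  units  units_plus_4
3   Panel     79            83
8   Panel     76            80
sort by units_plus_4:
  product  units  units_plus_4
8   Panel     76            80
3   Panel     79            83
add column units_plus_4_plus_4 = t['units_plus_4'] + 4:
  product  units  units_plus_4  units_plus_4_plus_4
8   Panel     76            80                   84
3   Panel     79            83                   87
So iloc[0]['units_plus_4_plus_4'] = 84.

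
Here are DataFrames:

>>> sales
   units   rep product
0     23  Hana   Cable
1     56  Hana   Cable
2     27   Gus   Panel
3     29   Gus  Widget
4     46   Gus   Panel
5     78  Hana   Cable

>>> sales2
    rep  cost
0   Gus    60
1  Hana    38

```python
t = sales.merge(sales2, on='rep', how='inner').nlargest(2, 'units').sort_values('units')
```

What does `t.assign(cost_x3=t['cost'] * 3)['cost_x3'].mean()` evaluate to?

114.0

merge on 'rep' (how='inner') → 6 rows:
   units   rep product  cost
0     23  Hana   Cable    38
1     56  Hana   Cable    38
2     27   Gus   Panel    60
3     29   Gus  Widget    60
4     46   Gus   Panel    60
5     78  Hana   Cable    38
take 2 rows with largest units:
   units   rep product  cost
5     78  Hana   Cable    38
1     56  Hana   Cable    38
sort by units:
   units   rep product  cost
1     56  Hana   Cable    38
5     78  Hana   Cable    38
add column cost_x3 = t['cost'] * 3:
   units   rep product  cost  cost_x3
1     56  Hana   Cable    38      114
5     78  Hana   Cable    38      114
The mean of column 'cost_x3' is 114.0.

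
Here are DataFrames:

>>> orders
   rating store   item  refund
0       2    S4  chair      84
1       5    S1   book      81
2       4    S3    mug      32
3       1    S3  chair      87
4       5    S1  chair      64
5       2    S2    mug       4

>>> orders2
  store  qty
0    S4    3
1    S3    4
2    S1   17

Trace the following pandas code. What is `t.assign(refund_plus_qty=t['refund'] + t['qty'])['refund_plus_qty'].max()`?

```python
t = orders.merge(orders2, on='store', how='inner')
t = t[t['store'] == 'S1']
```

merge on 'store' (how='inner') → 5 rows:
   rating store   item  refund  qty
0       2    S4  chair      84    3
1       5    S1   book      81   17
2       4    S3    mug      32    4
3       1    S3  chair      87    4
4       5    S1  chair      64   17
filter rows where store == 'S1':
   rating store   item  refund  qty
1       5    S1   book      81   17
4       5    S1  chair      64   17
add column refund_plus_qty = t['refund'] + t['qty']:
   rating store   item  refund  qty  refund_plus_qty
1       5    S1   book      81   17               98
4       5    S1  chair      64   17               81
Finally, max of column 'refund_plus_qty' = 98.

98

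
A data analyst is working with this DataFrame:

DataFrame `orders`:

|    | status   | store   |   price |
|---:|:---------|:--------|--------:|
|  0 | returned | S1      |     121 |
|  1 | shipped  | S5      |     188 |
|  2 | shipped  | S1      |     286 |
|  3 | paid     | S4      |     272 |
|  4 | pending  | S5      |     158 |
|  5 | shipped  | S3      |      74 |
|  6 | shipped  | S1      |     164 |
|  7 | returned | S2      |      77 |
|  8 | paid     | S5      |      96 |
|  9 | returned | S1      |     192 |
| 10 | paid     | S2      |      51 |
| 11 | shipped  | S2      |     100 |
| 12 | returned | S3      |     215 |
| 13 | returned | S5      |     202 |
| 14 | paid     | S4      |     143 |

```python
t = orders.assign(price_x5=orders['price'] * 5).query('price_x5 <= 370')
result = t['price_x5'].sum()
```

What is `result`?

625

add column price_x5 = orders['price'] * 5:
      status store  price  price_x5
0   returned    S1    121       605
1    shipped    S5    188       940
2    shipped    S1    286      1430
3       paid    S4    272      1360
4    pending    S5    158       790
5    shipped    S3     74       370
6    shipped    S1    164       820
7   returned    S2     77       385
8       paid    S5     96       480
9   returned    S1    192       960
10      paid    S2     51       255
11   shipped    S2    100       500
12  returned    S3    215      1075
13  returned    S5    202      1010
14      paid    S4    143       715
filter rows where price_x5 <= 370:
     status store  price  price_x5
5   shipped    S3     74       370
10     paid    S2     51       255
So sum() = 625.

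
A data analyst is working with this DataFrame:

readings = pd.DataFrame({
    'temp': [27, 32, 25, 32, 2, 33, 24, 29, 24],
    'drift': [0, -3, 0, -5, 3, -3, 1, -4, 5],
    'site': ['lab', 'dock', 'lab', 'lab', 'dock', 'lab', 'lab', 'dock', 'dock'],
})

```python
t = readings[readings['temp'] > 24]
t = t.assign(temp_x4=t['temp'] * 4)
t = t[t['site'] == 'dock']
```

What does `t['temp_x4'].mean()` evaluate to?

122.0

filter rows where temp > 24:
   temp  drift  site
0    27      0   lab
1    32     -3  dock
2    25      0   lab
3    32     -5   lab
5    33     -3   lab
7    29     -4  dock
add column temp_x4 = t['temp'] * 4:
   temp  drift  site  temp_x4
0    27      0   lab      108
1    32     -3  dock      128
2    25      0   lab      100
3    32     -5   lab      128
5    33     -3   lab      132
7    29     -4  dock      116
filter rows where site == 'dock':
   temp  drift  site  temp_x4
1    32     -3  dock      128
7    29     -4  dock      116
Then the mean of column 'temp_x4': 122.0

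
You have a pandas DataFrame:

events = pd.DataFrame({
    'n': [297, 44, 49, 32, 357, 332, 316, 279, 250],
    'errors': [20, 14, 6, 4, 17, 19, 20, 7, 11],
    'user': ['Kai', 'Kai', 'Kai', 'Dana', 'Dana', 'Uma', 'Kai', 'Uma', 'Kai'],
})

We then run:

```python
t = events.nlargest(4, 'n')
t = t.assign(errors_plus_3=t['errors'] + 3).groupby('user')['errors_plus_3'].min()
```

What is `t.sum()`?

take 4 rows with largest n:
     n  errors  user
4  357      17  Dana
5  332      19   Uma
6  316      20   Kai
0  297      20   Kai
add column errors_plus_3 = t['errors'] + 3:
     n  errors  user  errors_plus_3
4  357      17  Dana             20
5  332      19   Uma             22
6  316      20   Kai             23
0  297      20   Kai             23
group by user, min of errors_plus_3:
user
Dana    20
Kai     23
Uma     22
Name: errors_plus_3, dtype: int64

65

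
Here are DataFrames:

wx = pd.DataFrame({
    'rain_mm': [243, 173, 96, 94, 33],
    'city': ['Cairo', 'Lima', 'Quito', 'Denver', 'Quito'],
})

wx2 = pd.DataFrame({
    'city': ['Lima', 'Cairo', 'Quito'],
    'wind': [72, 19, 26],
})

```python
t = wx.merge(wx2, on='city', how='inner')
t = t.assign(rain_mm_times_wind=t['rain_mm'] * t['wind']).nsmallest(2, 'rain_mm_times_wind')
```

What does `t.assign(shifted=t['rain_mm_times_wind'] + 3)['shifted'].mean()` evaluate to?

merge on 'city' (how='inner') → 4 rows:
   rain_mm   city  wind
0      243  Cairo    19
1      173   Lima    72
2       96  Quito    26
3       33  Quito    26
add column rain_mm_times_wind = t['rain_mm'] * t['wind']:
   rain_mm   city  wind  rain_mm_times_wind
0      243  Cairo    19                4617
1      173   Lima    72               12456
2       96  Quito    26                2496
3       33  Quito    26                 858
take 2 rows with smallest rain_mm_times_wind:
   rain_mm   city  wind  rain_mm_times_wind
3       33  Quito    26                 858
2       96  Quito    26                2496
add column shifted = t['rain_mm_times_wind'] + 3:
   rain_mm   city  wind  rain_mm_times_wind  shifted
3       33  Quito    26                 858      861
2       96  Quito    26                2496     2499
So mean() = 1680.0.

1680.0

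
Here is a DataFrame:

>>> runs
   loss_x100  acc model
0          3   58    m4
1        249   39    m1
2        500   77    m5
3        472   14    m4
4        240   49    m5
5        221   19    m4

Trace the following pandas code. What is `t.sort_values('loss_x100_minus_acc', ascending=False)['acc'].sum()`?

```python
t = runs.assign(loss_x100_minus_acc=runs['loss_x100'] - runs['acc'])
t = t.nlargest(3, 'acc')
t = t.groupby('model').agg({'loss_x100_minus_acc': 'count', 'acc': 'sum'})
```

add column loss_x100_minus_acc = runs['loss_x100'] - runs['acc']:
   loss_x100  acc model  loss_x100_minus_acc
0          3   58    m4                  -55
1        249   39    m1                  210
2        500   77    m5                  423
3        472   14    m4                  458
4        240   49    m5                  191
5        221   19    m4                  202
take 3 rows with largest acc:
   loss_x100  acc model  loss_x100_minus_acc
2        500   77    m5                  423
0          3   58    m4                  -55
4        240   49    m5                  191
group by model: count(loss_x100_minus_acc), sum(acc):
       loss_x100_minus_acc  acc
model                          
m4                       1   58
m5                       2  126
sort by loss_x100_minus_acc descending:
       loss_x100_minus_acc  acc
model                          
m5                       2  126
m4                       1   58
Finally, sum of column 'acc' = 184.

184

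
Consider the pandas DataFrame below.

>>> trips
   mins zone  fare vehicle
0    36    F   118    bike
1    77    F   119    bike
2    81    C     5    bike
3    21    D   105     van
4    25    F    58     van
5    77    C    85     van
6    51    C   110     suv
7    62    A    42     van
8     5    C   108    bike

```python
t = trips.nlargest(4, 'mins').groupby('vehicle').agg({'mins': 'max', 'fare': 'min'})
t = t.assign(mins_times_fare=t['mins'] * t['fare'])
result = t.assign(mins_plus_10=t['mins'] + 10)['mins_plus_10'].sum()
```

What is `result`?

take 4 rows with largest mins:
   mins zone  fare vehicle
2    81    C     5    bike
1    77    F   119    bike
5    77    C    85     van
7    62    A    42     van
group by vehicle: max(mins), min(fare):
         mins  fare
vehicle            
bike       81     5
van        77    42
add column mins_times_fare = t['mins'] * t['fare']:
         mins  fare  mins_times_fare
vehicle                             
bike       81     5              405
van        77    42             3234
add column mins_plus_10 = t['mins'] + 10:
         mins  fare  mins_times_fare  mins_plus_10
vehicle                                           
bike       81     5              405            91
van        77    42             3234            87

178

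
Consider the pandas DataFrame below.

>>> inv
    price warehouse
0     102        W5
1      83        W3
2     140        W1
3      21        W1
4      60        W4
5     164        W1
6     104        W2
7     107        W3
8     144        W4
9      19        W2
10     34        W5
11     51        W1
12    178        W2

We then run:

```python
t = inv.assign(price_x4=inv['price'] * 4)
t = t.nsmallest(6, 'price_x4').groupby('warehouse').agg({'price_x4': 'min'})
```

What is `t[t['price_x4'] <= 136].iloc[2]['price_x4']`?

add column price_x4 = inv['price'] * 4:
    price warehouse  price_x4
0     102        W5       408
1      83        W3       332
2     140        W1       560
3      21        W1        84
4      60        W4       240
5     164        W1       656
6     104        W2       416
7     107        W3       428
8     144        W4       576
9      19        W2        76
10     34        W5       136
11     51        W1       204
12    178        W2       712
take 6 rows with smallest price_x4:
    price warehouse  price_x4
9      19        W2        76
3      21        W1        84
10     34        W5       136
11     51        W1       204
4      60        W4       240
1      83        W3       332
group by warehouse, min of price_x4:
           price_x4
warehouse          
W1               84
W2               76
W3              332
W4              240
W5              136
filter rows where price_x4 <= 136:
           price_x4
warehouse          
W1               84
W2               76
W5              136

136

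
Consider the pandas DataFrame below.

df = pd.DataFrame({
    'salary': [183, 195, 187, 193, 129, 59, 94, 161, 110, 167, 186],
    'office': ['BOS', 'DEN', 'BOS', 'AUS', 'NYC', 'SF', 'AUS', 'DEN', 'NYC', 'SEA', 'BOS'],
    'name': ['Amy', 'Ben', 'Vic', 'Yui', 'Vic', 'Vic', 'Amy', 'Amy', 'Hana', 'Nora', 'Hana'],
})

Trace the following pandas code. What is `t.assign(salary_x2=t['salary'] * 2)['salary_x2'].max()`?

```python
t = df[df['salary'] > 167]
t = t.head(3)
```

390

filter rows where salary > 167:
    salary office  name
0      183    BOS   Amy
1      195    DEN   Ben
2      187    BOS   Vic
3      193    AUS   Yui
10     186    BOS  Hana
take first 3 rows:
   salary office name
0     183    BOS  Amy
1     195    DEN  Ben
2     187    BOS  Vic
add column salary_x2 = t['salary'] * 2:
   salary office name  salary_x2
0     183    BOS  Amy        366
1     195    DEN  Ben        390
2     187    BOS  Vic        374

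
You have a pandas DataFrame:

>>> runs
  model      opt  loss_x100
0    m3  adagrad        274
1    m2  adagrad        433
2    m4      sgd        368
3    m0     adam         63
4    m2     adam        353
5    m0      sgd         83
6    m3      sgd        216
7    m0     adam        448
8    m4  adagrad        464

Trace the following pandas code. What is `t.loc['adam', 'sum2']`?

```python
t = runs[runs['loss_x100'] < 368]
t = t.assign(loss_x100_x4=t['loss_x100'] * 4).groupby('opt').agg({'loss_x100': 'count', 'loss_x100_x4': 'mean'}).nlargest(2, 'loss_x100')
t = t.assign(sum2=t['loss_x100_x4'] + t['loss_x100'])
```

834.0

filter rows where loss_x100 < 368:
  model      opt  loss_x100
0    m3  adagrad        274
3    m0     adam         63
4    m2     adam        353
5    m0      sgd         83
6    m3      sgd        216
add column loss_x100_x4 = t['loss_x100'] * 4:
  model      opt  loss_x100  loss_x100_x4
0    m3  adagrad        274          1096
3    m0     adam         63           252
4    m2     adam        353          1412
5    m0      sgd         83           332
6    m3      sgd        216           864
group by opt: count(loss_x100), mean(loss_x100_x4):
         loss_x100  loss_x100_x4
opt                             
adagrad          1        1096.0
adam             2         832.0
sgd              2         598.0
take 2 rows with largest loss_x100:
      loss_x100  loss_x100_x4
opt                          
adam          2         832.0
sgd           2         598.0
add column sum2 = t['loss_x100_x4'] + t['loss_x100']:
      loss_x100  loss_x100_x4   sum2
opt                                 
adam          2         832.0  834.0
sgd           2         598.0  600.0
Hence 834.0.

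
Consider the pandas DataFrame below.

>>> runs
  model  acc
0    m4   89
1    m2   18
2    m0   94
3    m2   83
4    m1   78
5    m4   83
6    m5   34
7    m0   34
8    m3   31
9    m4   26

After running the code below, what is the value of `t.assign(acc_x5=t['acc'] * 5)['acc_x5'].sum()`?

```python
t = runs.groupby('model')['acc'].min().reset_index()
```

group by model, min of acc:
model
m0    34
m1    78
m2    18
m3    31
m4    26
m5    34
Name: acc, dtype: int64
reset_index():
  model  acc
0    m0   34
1    m1   78
2    m2   18
3    m3   31
4    m4   26
5    m5   34
add column acc_x5 = t['acc'] * 5:
  model  acc  acc_x5
0    m0   34     170
1    m1   78     390
2    m2   18      90
3    m3   31     155
4    m4   26     130
5    m5   34     170

1105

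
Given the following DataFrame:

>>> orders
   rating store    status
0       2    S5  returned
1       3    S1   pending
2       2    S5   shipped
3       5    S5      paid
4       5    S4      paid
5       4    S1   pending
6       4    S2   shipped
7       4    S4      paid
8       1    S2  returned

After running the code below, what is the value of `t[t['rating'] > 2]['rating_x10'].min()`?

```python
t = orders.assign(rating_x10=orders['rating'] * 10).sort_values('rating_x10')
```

add column rating_x10 = orders['rating'] * 10:
   rating store    status  rating_x10
0       2    S5  returned          20
1       3    S1   pending          30
2       2    S5   shipped          20
3       5    S5      paid          50
4       5    S4      paid          50
5       4    S1   pending          40
6       4    S2   shipped          40
7       4    S4      paid          40
8       1    S2  returned          10
sort by rating_x10:
   rating store    status  rating_x10
8       1    S2  returned          10
0       2    S5  returned          20
2       2    S5   shipped          20
1       3    S1   pending          30
5       4    S1   pending          40
6       4    S2   shipped          40
7       4    S4      paid          40
3       5    S5      paid          50
4       5    S4      paid          50
filter rows where rating > 2:
   rating store   status  rating_x10
1       3    S1  pending          30
5       4    S1  pending          40
6       4    S2  shipped          40
7       4    S4     paid          40
3       5    S5     paid          50
4       5    S4     paid          50
Hence 30.

30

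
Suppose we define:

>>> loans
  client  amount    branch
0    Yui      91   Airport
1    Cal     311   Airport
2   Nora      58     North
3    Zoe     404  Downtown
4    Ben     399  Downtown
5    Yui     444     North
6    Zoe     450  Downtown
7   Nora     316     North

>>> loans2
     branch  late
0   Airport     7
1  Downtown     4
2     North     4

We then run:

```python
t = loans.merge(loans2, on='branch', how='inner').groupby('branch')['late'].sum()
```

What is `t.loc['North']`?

merge on 'branch' (how='inner') → 8 rows:
  client  amount    branch  late
0    Yui      91   Airport     7
1    Cal     311   Airport     7
2   Nora      58     North     4
3    Zoe     404  Downtown     4
4    Ben     399  Downtown     4
5    Yui     444     North     4
6    Zoe     450  Downtown     4
7   Nora     316     North     4
group by branch, sum of late:
branch
Airport     14
Downtown    12
North       12
Name: late, dtype: int64

12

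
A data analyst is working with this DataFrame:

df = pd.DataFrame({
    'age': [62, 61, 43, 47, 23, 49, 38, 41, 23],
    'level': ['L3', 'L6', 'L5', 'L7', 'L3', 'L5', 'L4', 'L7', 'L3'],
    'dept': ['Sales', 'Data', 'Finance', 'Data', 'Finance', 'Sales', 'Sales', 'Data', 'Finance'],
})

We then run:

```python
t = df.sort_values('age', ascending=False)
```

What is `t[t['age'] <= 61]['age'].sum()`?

sort by age descending:
   age level     dept
0   62    L3    Sales
1   61    L6     Data
5   49    L5    Sales
3   47    L7     Data
2   43    L5  Finance
7   41    L7     Data
6   38    L4    Sales
4   23    L3  Finance
8   23    L3  Finance
filter rows where age <= 61:
   age level     dept
1   61    L6     Data
5   49    L5    Sales
3   47    L7     Data
2   43    L5  Finance
7   41    L7     Data
6   38    L4    Sales
4   23    L3  Finance
8   23    L3  Finance
Reading off the sum of column 'age', we get 325.

325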